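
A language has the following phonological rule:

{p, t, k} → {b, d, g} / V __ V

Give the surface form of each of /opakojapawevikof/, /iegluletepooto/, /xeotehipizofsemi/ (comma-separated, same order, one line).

/opakojapawevikof/: /p/ is a voiceless stop between vowels /o/ and /a/, so it voices to [b]. /k/ is a voiceless stop between vowels /a/ and /o/, so it voices to [g]. /p/ is a voiceless stop between vowels /a/ and /a/, so it voices to [b]. /k/ is a voiceless stop between vowels /i/ and /o/, so it voices to [g]. → [obagojabawevigof].
/iegluletepooto/: /t/ is a voiceless stop between vowels /e/ and /e/, so it voices to [d]. /p/ is a voiceless stop between vowels /e/ and /o/, so it voices to [b]. /t/ is a voiceless stop between vowels /o/ and /o/, so it voices to [d]. → [iegluledeboodo].
/xeotehipizofsemi/: /t/ is a voiceless stop between vowels /o/ and /e/, so it voices to [d]. /p/ is a voiceless stop between vowels /i/ and /i/, so it voices to [b]. → [xeodehibizofsemi].

obagojabawevigof, iegluledeboodo, xeodehibizofsemi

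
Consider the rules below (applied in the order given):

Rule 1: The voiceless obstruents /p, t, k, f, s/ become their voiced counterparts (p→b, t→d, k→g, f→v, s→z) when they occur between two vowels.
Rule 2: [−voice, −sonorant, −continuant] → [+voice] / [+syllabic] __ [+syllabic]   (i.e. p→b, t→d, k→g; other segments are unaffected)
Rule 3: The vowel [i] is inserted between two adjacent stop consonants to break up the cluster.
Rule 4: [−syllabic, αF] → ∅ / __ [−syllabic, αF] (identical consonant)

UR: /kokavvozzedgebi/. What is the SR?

kogavozedigebi

Rule 1 (intervocalic voicing): /k/ is a voiceless obstruent between vowels /o/ and /a/, so it voices to [g]. /kokavvozzedgebi/ → kogavvozzedgebi.
Rule 2 (intervocalic voicing): no segment meets the environment; /kogavvozzedgebi/ is unchanged.
Rule 3 (stop-cluster i-epenthesis): /d/ and /g/ form a stop–stop cluster, so [i] is inserted between them. /kogavvozzedgebi/ → kogavvozzedigebi.
Rule 4 (degemination): /vv/ is a geminate; the first /v/ deletes. /zz/ is a geminate; the first /z/ deletes. /kogavvozzedigebi/ → kogavozedigebi.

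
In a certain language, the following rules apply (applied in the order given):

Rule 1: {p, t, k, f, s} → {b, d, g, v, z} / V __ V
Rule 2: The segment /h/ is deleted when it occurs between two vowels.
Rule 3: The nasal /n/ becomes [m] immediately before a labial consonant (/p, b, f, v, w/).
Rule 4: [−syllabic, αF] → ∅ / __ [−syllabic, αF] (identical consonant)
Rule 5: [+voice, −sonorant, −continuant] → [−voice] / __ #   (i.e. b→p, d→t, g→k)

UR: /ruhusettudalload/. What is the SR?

ruuzetudaloat

Rule 1 (intervocalic voicing): /s/ is a voiceless obstruent between vowels /u/ and /e/, so it voices to [z]. /ruhusettudalload/ → ruhuzettudalload.
Rule 2 (intervocalic h-deletion): /h/ occurs between vowels /u/ and /u/, so it deletes. /ruhuzettudalload/ → ruuzettudalload.
Rule 3 (nasal place assimilation): no segment meets the environment; /ruuzettudalload/ is unchanged.
Rule 4 (degemination): /tt/ is a geminate; the first /t/ deletes. /ll/ is a geminate; the first /l/ deletes. /ruuzettudalload/ → ruuzetudaload.
Rule 5 (final devoicing): /d/ is a voiced stop in word-final position, so it devoices to [t]. /ruuzetudaload/ → ruuzetudaloat.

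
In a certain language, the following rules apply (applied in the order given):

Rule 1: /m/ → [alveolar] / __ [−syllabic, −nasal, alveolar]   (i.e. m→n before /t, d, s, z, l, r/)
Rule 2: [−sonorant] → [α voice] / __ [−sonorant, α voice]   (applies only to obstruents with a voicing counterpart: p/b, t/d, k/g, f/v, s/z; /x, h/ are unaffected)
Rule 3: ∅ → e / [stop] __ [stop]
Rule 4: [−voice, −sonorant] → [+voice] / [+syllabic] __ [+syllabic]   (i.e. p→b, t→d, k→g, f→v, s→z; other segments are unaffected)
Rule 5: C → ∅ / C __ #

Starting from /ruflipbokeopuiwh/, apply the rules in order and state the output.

ruflibebogeobuiw

Rule 1 (nasal place assimilation): no segment meets the environment; /ruflipbokeopuiwh/ is unchanged.
Rule 2 (regressive voicing assimilation): /p/ precedes the voiced obstruent /b/, so it voices to [b] by assimilation. /ruflipbokeopuiwh/ → ruflibbokeopuiwh.
Rule 3 (stop-cluster e-epenthesis): /b/ and /b/ form a stop–stop cluster, so [e] is inserted between them. /ruflibbokeopuiwh/ → ruflibebokeopuiwh.
Rule 4 (intervocalic voicing): /k/ is a voiceless obstruent between vowels /o/ and /e/, so it voices to [g]. /p/ is a voiceless obstruent between vowels /o/ and /u/, so it voices to [b]. /ruflibebokeopuiwh/ → ruflibebogeobuiwh.
Rule 5 (final cluster simplification): /h/ is the second consonant of a word-final cluster /wh/, so it deletes. /ruflibebogeobuiwh/ → ruflibebogeobuiw.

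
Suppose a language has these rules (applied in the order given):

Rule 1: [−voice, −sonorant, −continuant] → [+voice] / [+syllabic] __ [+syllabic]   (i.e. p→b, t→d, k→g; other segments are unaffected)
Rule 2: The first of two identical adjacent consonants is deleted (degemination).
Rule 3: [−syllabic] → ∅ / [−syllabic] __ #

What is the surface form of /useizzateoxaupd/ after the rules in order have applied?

useizadeoxaup

Rule 1 (intervocalic voicing): /t/ is a voiceless stop between vowels /a/ and /e/, so it voices to [d]. /useizzateoxaupd/ → useizzadeoxaupd.
Rule 2 (degemination): /zz/ is a geminate; the first /z/ deletes. /useizzadeoxaupd/ → useizadeoxaupd.
Rule 3 (final cluster simplification): /d/ is the second consonant of a word-final cluster /pd/, so it deletes. /useizadeoxaupd/ → useizadeoxaup.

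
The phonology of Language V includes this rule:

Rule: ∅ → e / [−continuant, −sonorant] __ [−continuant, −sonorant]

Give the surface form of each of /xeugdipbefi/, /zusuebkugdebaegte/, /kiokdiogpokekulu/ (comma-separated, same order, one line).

/xeugdipbefi/: /g/ and /d/ form a stop–stop cluster, so [e] is inserted between them. /p/ and /b/ form a stop–stop cluster, so [e] is inserted between them. → [xeugedipebefi].
/zusuebkugdebaegte/: /b/ and /k/ form a stop–stop cluster, so [e] is inserted between them. /g/ and /d/ form a stop–stop cluster, so [e] is inserted between them. /g/ and /t/ form a stop–stop cluster, so [e] is inserted between them. → [zusuebekugedebaegete].
/kiokdiogpokekulu/: /k/ and /d/ form a stop–stop cluster, so [e] is inserted between them. /g/ and /p/ form a stop–stop cluster, so [e] is inserted between them. → [kiokediogepokekulu].

xeugedipebefi, zusuebekugedebaegete, kiokediogepokekulu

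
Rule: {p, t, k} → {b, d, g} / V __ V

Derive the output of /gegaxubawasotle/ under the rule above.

No segment of /gegaxubawasotle/ meets the structural description of the rule, so the form surfaces unchanged.

gegaxubawasotle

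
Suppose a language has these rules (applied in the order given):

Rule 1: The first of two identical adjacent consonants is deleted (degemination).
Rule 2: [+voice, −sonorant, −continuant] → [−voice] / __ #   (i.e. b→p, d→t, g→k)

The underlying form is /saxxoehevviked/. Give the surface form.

Rule 1 (degemination): /xx/ is a geminate; the first /x/ deletes. /vv/ is a geminate; the first /v/ deletes. /saxxoehevviked/ → saxoeheviked.
Rule 2 (final devoicing): /d/ is a voiced stop in word-final position, so it devoices to [t]. /saxoeheviked/ → saxoeheviket.

saxoeheviket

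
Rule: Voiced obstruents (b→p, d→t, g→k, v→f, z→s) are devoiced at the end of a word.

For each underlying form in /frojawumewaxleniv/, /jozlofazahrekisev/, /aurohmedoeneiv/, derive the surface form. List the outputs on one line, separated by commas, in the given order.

/frojawumewaxleniv/: /v/ is a voiced obstruent in word-final position, so it devoices to [f]. → [frojawumewaxlenif].
/jozlofazahrekisev/: /v/ is a voiced obstruent in word-final position, so it devoices to [f]. → [jozlofazahrekisef].
/aurohmedoeneiv/: /v/ is a voiced obstruent in word-final position, so it devoices to [f]. → [aurohmedoeneif].

frojawumewaxlenif, jozlofazahrekisef, aurohmedoeneif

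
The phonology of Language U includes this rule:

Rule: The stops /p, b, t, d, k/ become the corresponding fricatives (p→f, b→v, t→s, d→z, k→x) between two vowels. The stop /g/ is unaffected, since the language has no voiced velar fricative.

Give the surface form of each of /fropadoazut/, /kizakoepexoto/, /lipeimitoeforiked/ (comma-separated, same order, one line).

/fropadoazut/: /p/ is a stop between vowels /o/ and /a/, so it spirantizes to the fricative [f]. /d/ is a stop between vowels /a/ and /o/, so it spirantizes to the fricative [z]. → [frofazoazut].
/kizakoepexoto/: /k/ is a stop between vowels /a/ and /o/, so it spirantizes to the fricative [x]. /p/ is a stop between vowels /e/ and /e/, so it spirantizes to the fricative [f]. /t/ is a stop between vowels /o/ and /o/, so it spirantizes to the fricative [s]. → [kizaxoefexoso].
/lipeimitoeforiked/: /p/ is a stop between vowels /i/ and /e/, so it spirantizes to the fricative [f]. /t/ is a stop between vowels /i/ and /o/, so it spirantizes to the fricative [s]. /k/ is a stop between vowels /i/ and /e/, so it spirantizes to the fricative [x]. → [lifeimisoeforixed].

frofazoazut, kizaxoefexoso, lifeimisoeforixed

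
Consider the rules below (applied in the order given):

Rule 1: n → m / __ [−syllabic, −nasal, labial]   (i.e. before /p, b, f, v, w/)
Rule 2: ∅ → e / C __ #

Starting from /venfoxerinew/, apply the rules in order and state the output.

vemfoxerinewe

Rule 1 (nasal place assimilation): /n/ precedes the labial consonant /f/, so it assimilates in place to [m]. /venfoxerinew/ → vemfoxerinew.
Rule 2 (final e-epenthesis): the form ends in the consonant /w/, so [e] is inserted word-finally. /vemfoxerinew/ → vemfoxerinewe.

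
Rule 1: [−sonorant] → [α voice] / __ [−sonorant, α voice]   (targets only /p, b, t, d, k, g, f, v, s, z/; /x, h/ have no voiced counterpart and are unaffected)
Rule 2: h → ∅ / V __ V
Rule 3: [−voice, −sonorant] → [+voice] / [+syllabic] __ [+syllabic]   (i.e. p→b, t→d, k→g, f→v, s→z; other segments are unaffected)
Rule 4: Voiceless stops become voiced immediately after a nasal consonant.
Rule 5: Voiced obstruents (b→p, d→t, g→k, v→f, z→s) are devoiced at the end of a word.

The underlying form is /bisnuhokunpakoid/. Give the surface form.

bisnuogunbagoit

Rule 1 (regressive voicing assimilation): no segment meets the environment; /bisnuhokunpakoid/ is unchanged.
Rule 2 (intervocalic h-deletion): /h/ occurs between vowels /u/ and /o/, so it deletes. /bisnuhokunpakoid/ → bisnuokunpakoid.
Rule 3 (intervocalic voicing): /k/ is a voiceless obstruent between vowels /o/ and /u/, so it voices to [g]. /k/ is a voiceless obstruent between vowels /a/ and /o/, so it voices to [g]. /bisnuokunpakoid/ → bisnuogunpagoid.
Rule 4 (post-nasal voicing): /p/ is a voiceless stop immediately after the nasal /n/, so it voices to [b]. /bisnuogunpagoid/ → bisnuogunbagoid.
Rule 5 (final devoicing): /d/ is a voiced obstruent in word-final position, so it devoices to [t]. /bisnuogunbagoid/ → bisnuogunbagoit.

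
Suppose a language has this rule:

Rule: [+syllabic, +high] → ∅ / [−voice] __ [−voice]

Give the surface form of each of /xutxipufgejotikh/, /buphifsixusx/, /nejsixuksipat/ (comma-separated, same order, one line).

xtxpfgejotkh, buphfsxsx, nejsxkspat

/xutxipufgejotikh/: /u/ is a high vowel flanked by voiceless consonants /x/ and /t/, so it deletes. /i/ is a high vowel flanked by voiceless consonants /x/ and /p/, so it deletes. /u/ is a high vowel flanked by voiceless consonants /p/ and /f/, so it deletes. /i/ is a high vowel flanked by voiceless consonants /t/ and /k/, so it deletes. → [xtxpfgejotkh].
/buphifsixusx/: /i/ is a high vowel flanked by voiceless consonants /h/ and /f/, so it deletes. /i/ is a high vowel flanked by voiceless consonants /s/ and /x/, so it deletes. /u/ is a high vowel flanked by voiceless consonants /x/ and /s/, so it deletes. → [buphfsxsx].
/nejsixuksipat/: /i/ is a high vowel flanked by voiceless consonants /s/ and /x/, so it deletes. /u/ is a high vowel flanked by voiceless consonants /x/ and /k/, so it deletes. /i/ is a high vowel flanked by voiceless consonants /s/ and /p/, so it deletes. → [nejsxkspat].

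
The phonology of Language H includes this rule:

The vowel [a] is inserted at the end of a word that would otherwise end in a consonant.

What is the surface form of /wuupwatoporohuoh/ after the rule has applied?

the form ends in the consonant /h/, so [a] is inserted word-finally.
Surface form: [wuupwatoporohuoha].

wuupwatoporohuoha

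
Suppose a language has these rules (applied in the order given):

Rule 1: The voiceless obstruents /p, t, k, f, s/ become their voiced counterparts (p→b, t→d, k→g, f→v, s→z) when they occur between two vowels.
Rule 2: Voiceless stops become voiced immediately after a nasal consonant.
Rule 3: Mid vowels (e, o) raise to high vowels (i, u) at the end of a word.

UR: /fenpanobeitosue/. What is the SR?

Rule 1 (intervocalic voicing): /t/ is a voiceless obstruent between vowels /i/ and /o/, so it voices to [d]. /s/ is a voiceless obstruent between vowels /o/ and /u/, so it voices to [z]. /fenpanobeitosue/ → fenpanobeidozue.
Rule 2 (post-nasal voicing): /p/ is a voiceless stop immediately after the nasal /n/, so it voices to [b]. /fenpanobeidozue/ → fenbanobeidozue.
Rule 3 (final vowel raising): /e/ is a mid vowel in word-final position, so it raises to [i]. /fenbanobeidozue/ → fenbanobeidozui.

fenbanobeidozui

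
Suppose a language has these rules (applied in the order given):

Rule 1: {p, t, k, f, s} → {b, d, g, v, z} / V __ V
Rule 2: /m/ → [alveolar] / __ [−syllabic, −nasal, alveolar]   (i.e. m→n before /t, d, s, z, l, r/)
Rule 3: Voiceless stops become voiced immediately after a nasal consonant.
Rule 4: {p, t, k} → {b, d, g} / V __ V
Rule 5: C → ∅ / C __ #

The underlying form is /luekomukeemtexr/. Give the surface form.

Rule 1 (intervocalic voicing): /k/ is a voiceless obstruent between vowels /e/ and /o/, so it voices to [g]. /k/ is a voiceless obstruent between vowels /u/ and /e/, so it voices to [g]. /luekomukeemtexr/ → luegomugeemtexr.
Rule 2 (nasal place assimilation): /m/ precedes the alveolar consonant /t/, so it assimilates in place to [n]. /luegomugeemtexr/ → luegomugeentexr.
Rule 3 (post-nasal voicing): /t/ is a voiceless stop immediately after the nasal /n/, so it voices to [d]. /luegomugeentexr/ → luegomugeendexr.
Rule 4 (intervocalic voicing): no segment meets the environment; /luegomugeendexr/ is unchanged.
Rule 5 (final cluster simplification): /r/ is the second consonant of a word-final cluster /xr/, so it deletes. /luegomugeendexr/ → luegomugeendex.

luegomugeendex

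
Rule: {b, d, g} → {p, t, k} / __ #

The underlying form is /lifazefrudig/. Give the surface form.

/g/ is a voiced stop in word-final position, so it devoices to [k].
The other instance of /d/ does not occur in the required environment and remains unchanged.
Surface form: [lifazefrudik].

lifazefrudik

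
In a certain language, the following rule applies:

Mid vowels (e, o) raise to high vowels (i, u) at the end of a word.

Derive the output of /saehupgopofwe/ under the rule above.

/e/ is a mid vowel in word-final position, so it raises to [i].
Surface form: [saehupgopofwi].

saehupgopofwi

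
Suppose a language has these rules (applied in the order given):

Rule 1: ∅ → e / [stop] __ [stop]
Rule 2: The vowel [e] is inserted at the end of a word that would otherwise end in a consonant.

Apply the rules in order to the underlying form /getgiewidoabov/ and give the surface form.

getegiewidoabove

Rule 1 (stop-cluster e-epenthesis): /t/ and /g/ form a stop–stop cluster, so [e] is inserted between them. /getgiewidoabov/ → getegiewidoabov.
Rule 2 (final e-epenthesis): the form ends in the consonant /v/, so [e] is inserted word-finally. /getegiewidoabov/ → getegiewidoabove.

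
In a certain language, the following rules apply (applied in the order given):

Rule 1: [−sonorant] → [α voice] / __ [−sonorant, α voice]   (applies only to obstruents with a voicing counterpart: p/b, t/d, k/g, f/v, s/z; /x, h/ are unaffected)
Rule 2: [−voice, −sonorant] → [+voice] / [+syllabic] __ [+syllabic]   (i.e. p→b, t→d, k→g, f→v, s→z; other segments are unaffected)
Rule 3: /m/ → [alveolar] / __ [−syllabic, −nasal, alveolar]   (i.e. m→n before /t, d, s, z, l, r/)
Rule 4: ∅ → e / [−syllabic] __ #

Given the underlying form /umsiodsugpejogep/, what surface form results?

Rule 1 (regressive voicing assimilation): /d/ precedes the voiceless obstruent /s/, so it devoices to [t] by assimilation. /g/ precedes the voiceless obstruent /p/, so it devoices to [k] by assimilation. /umsiodsugpejogep/ → umsiotsukpejogep.
Rule 2 (intervocalic voicing): no segment meets the environment; /umsiotsukpejogep/ is unchanged.
Rule 3 (nasal place assimilation): /m/ precedes the alveolar consonant /s/, so it assimilates in place to [n]. /umsiotsukpejogep/ → unsiotsukpejogep.
Rule 4 (final e-epenthesis): the form ends in the consonant /p/, so [e] is inserted word-finally. /unsiotsukpejogep/ → unsiotsukpejogepe.

unsiotsukpejogepe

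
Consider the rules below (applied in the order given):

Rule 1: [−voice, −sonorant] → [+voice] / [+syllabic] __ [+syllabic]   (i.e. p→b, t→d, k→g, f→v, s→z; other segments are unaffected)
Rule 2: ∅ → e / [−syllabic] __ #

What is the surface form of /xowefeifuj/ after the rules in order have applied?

xoweveivuje

Rule 1 (intervocalic voicing): /f/ is a voiceless obstruent between vowels /e/ and /e/, so it voices to [v]. /f/ is a voiceless obstruent between vowels /i/ and /u/, so it voices to [v]. /xowefeifuj/ → xoweveivuj.
Rule 2 (final e-epenthesis): the form ends in the consonant /j/, so [e] is inserted word-finally. /xoweveivuj/ → xoweveivuje.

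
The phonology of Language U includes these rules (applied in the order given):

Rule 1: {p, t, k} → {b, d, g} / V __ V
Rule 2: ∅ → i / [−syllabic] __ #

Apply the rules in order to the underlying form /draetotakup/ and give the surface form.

Rule 1 (intervocalic voicing): /t/ is a voiceless stop between vowels /e/ and /o/, so it voices to [d]. /t/ is a voiceless stop between vowels /o/ and /a/, so it voices to [d]. /k/ is a voiceless stop between vowels /a/ and /u/, so it voices to [g]. /draetotakup/ → draedodagup.
Rule 2 (final i-epenthesis): the form ends in the consonant /p/, so [i] is inserted word-finally. /draedodagup/ → draedodagupi.

draedodagupi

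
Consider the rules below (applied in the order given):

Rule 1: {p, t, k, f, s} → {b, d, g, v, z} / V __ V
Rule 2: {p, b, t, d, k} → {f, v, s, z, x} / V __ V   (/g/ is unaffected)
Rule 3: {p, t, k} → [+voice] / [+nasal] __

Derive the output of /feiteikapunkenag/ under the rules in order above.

feizeigavungenag

Rule 1 (intervocalic voicing): /t/ is a voiceless obstruent between vowels /i/ and /e/, so it voices to [d]. /k/ is a voiceless obstruent between vowels /i/ and /a/, so it voices to [g]. /p/ is a voiceless obstruent between vowels /a/ and /u/, so it voices to [b]. /feiteikapunkenag/ → feideigabunkenag.
Rule 2 (intervocalic spirantization): /d/ is a stop between vowels /i/ and /e/, so it spirantizes to the fricative [z]. /b/ is a stop between vowels /a/ and /u/, so it spirantizes to the fricative [v]. /feideigabunkenag/ → feizeigavunkenag.
Rule 3 (post-nasal voicing): /k/ is a voiceless stop immediately after the nasal /n/, so it voices to [g]. /feizeigavunkenag/ → feizeigavungenag.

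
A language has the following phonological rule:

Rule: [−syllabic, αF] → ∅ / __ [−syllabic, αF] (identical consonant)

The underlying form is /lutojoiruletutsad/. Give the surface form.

lutojoiruletutsad

No segment of /lutojoiruletutsad/ meets the structural description of the rule, so the form surfaces unchanged.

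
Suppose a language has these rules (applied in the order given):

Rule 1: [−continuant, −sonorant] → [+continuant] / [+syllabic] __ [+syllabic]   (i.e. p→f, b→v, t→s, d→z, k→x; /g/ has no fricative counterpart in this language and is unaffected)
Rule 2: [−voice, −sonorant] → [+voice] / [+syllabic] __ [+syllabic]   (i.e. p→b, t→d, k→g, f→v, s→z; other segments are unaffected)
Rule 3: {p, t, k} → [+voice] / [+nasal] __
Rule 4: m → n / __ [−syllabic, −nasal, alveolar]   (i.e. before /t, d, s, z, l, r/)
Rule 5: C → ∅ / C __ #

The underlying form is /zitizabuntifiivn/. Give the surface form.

Rule 1 (intervocalic spirantization): /t/ is a stop between vowels /i/ and /i/, so it spirantizes to the fricative [s]. /b/ is a stop between vowels /a/ and /u/, so it spirantizes to the fricative [v]. /zitizabuntifiivn/ → zisizavuntifiivn.
Rule 2 (intervocalic voicing): /s/ is a voiceless obstruent between vowels /i/ and /i/, so it voices to [z]. /f/ is a voiceless obstruent between vowels /i/ and /i/, so it voices to [v]. /zisizavuntifiivn/ → zizizavuntiviivn.
Rule 3 (post-nasal voicing): /t/ is a voiceless stop immediately after the nasal /n/, so it voices to [d]. /zizizavuntiviivn/ → zizizavundiviivn.
Rule 4 (nasal place assimilation): no segment meets the environment; /zizizavundiviivn/ is unchanged.
Rule 5 (final cluster simplification): /n/ is the second consonant of a word-final cluster /vn/, so it deletes. /zizizavundiviivn/ → zizizavundiviiv.

zizizavundiviiv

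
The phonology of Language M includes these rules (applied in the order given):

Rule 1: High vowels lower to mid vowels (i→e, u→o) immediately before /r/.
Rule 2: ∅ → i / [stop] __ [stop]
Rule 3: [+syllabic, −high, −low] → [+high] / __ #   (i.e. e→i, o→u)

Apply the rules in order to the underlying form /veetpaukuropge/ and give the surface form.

veetipaukoropigi

Rule 1 (pre-rhotic lowering): /u/ is a high vowel immediately before /r/, so it lowers to [o]. /veetpaukuropge/ → veetpaukoropge.
Rule 2 (stop-cluster i-epenthesis): /t/ and /p/ form a stop–stop cluster, so [i] is inserted between them. /p/ and /g/ form a stop–stop cluster, so [i] is inserted between them. /veetpaukoropge/ → veetipaukoropige.
Rule 3 (final vowel raising): /e/ is a mid vowel in word-final position, so it raises to [i]. /veetipaukoropige/ → veetipaukoropigi.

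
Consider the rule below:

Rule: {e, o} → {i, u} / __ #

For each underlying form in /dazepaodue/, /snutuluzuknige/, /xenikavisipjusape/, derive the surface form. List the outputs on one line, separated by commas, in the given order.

dazepaodui, snutuluzuknigi, xenikavisipjusapi

/dazepaodue/: /e/ is a mid vowel in word-final position, so it raises to [i]. → [dazepaodui].
/snutuluzuknige/: /e/ is a mid vowel in word-final position, so it raises to [i]. → [snutuluzuknigi].
/xenikavisipjusape/: /e/ is a mid vowel in word-final position, so it raises to [i]. → [xenikavisipjusapi].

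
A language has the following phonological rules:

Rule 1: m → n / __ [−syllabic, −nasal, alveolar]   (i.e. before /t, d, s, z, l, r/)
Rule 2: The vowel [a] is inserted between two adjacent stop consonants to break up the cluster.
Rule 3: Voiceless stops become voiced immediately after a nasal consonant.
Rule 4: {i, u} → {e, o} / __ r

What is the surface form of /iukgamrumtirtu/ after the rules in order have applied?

iukaganrundertu

Rule 1 (nasal place assimilation): /m/ precedes the alveolar consonant /r/, so it assimilates in place to [n]. /m/ precedes the alveolar consonant /t/, so it assimilates in place to [n]. /iukgamrumtirtu/ → iukganruntirtu.
Rule 2 (stop-cluster a-epenthesis): /k/ and /g/ form a stop–stop cluster, so [a] is inserted between them. /iukganruntirtu/ → iukaganruntirtu.
Rule 3 (post-nasal voicing): /t/ is a voiceless stop immediately after the nasal /n/, so it voices to [d]. /iukaganruntirtu/ → iukaganrundirtu.
Rule 4 (pre-rhotic lowering): /i/ is a high vowel immediately before /r/, so it lowers to [e]. /iukaganrundirtu/ → iukaganrundertu.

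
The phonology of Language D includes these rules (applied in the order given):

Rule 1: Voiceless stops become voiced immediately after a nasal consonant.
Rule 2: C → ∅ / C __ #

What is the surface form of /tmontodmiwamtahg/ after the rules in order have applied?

Rule 1 (post-nasal voicing): /t/ is a voiceless stop immediately after the nasal /n/, so it voices to [d]. /t/ is a voiceless stop immediately after the nasal /m/, so it voices to [d]. /tmontodmiwamtahg/ → tmondodmiwamdahg.
Rule 2 (final cluster simplification): /g/ is the second consonant of a word-final cluster /hg/, so it deletes. /tmondodmiwamdahg/ → tmondodmiwamdah.

tmondodmiwamdah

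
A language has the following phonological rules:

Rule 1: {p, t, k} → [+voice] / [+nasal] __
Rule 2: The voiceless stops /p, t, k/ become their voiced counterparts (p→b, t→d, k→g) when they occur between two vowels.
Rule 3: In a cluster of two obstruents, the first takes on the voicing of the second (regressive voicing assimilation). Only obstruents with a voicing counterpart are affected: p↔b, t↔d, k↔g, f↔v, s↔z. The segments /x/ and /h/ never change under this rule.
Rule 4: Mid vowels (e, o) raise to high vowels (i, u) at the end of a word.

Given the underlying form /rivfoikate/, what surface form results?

riffoigadi

Rule 1 (post-nasal voicing): no segment meets the environment; /rivfoikate/ is unchanged.
Rule 2 (intervocalic voicing): /k/ is a voiceless stop between vowels /i/ and /a/, so it voices to [g]. /t/ is a voiceless stop between vowels /a/ and /e/, so it voices to [d]. /rivfoikate/ → rivfoigade.
Rule 3 (regressive voicing assimilation): /v/ precedes the voiceless obstruent /f/, so it devoices to [f] by assimilation. /rivfoigade/ → riffoigade.
Rule 4 (final vowel raising): /e/ is a mid vowel in word-final position, so it raises to [i]. /riffoigade/ → riffoigadi.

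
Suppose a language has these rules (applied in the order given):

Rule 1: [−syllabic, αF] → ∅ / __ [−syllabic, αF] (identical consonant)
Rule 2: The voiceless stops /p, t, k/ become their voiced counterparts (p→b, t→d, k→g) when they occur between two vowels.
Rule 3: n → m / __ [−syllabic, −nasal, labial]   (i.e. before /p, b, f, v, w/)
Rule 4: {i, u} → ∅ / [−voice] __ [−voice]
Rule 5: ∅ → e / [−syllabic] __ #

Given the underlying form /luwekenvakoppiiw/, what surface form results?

Rule 1 (degemination): /pp/ is a geminate; the first /p/ deletes. /luwekenvakoppiiw/ → luwekenvakopiiw.
Rule 2 (intervocalic voicing): /k/ is a voiceless stop between vowels /e/ and /e/, so it voices to [g]. /k/ is a voiceless stop between vowels /a/ and /o/, so it voices to [g]. /p/ is a voiceless stop between vowels /o/ and /i/, so it voices to [b]. /luwekenvakopiiw/ → luwegenvagobiiw.
Rule 3 (nasal place assimilation): /n/ precedes the labial consonant /v/, so it assimilates in place to [m]. /luwegenvagobiiw/ → luwegemvagobiiw.
Rule 4 (high vowel syncope): no segment meets the environment; /luwegemvagobiiw/ is unchanged.
Rule 5 (final e-epenthesis): the form ends in the consonant /w/, so [e] is inserted word-finally. /luwegemvagobiiw/ → luwegemvagobiiwe.

luwegemvagobiiwe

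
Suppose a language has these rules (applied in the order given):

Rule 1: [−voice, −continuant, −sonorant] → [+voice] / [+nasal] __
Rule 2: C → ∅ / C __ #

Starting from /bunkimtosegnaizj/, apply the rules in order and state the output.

bungimdosegnaiz

Rule 1 (post-nasal voicing): /k/ is a voiceless stop immediately after the nasal /n/, so it voices to [g]. /t/ is a voiceless stop immediately after the nasal /m/, so it voices to [d]. /bunkimtosegnaizj/ → bungimdosegnaizj.
Rule 2 (final cluster simplification): /j/ is the second consonant of a word-final cluster /zj/, so it deletes. /bungimdosegnaizj/ → bungimdosegnaiz.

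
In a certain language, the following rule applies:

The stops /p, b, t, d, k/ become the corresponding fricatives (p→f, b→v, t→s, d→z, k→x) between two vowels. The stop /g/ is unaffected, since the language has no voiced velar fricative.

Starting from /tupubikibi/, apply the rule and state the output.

tufuvixivi

/p/ is a stop between vowels /u/ and /u/, so it spirantizes to the fricative [f].
/b/ is a stop between vowels /u/ and /i/, so it spirantizes to the fricative [v].
/k/ is a stop between vowels /i/ and /i/, so it spirantizes to the fricative [x].
/b/ is a stop between vowels /i/ and /i/, so it spirantizes to the fricative [v].
The other instance of /t/ does not occur in the required environment and remains unchanged.
Surface form: [tufuvixivi].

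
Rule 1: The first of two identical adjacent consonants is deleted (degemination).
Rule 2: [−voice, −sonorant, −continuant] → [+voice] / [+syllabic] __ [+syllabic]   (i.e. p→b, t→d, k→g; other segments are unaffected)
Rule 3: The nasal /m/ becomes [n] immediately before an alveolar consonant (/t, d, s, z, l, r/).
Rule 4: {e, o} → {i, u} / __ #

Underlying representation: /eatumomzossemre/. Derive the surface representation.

eadumonzosenri

Rule 1 (degemination): /ss/ is a geminate; the first /s/ deletes. /eatumomzossemre/ → eatumomzosemre.
Rule 2 (intervocalic voicing): /t/ is a voiceless stop between vowels /a/ and /u/, so it voices to [d]. /eatumomzosemre/ → eadumomzosemre.
Rule 3 (nasal place assimilation): /m/ precedes the alveolar consonant /z/, so it assimilates in place to [n]. /m/ precedes the alveolar consonant /r/, so it assimilates in place to [n]. /eadumomzosemre/ → eadumonzosenre.
Rule 4 (final vowel raising): /e/ is a mid vowel in word-final position, so it raises to [i]. /eadumonzosenre/ → eadumonzosenri.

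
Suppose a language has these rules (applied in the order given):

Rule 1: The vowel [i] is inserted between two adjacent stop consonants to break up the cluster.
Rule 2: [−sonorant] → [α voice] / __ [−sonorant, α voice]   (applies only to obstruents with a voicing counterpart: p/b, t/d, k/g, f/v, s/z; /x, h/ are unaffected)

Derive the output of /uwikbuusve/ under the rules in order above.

Rule 1 (stop-cluster i-epenthesis): /k/ and /b/ form a stop–stop cluster, so [i] is inserted between them. /uwikbuusve/ → uwikibuusve.
Rule 2 (regressive voicing assimilation): /s/ precedes the voiced obstruent /v/, so it voices to [z] by assimilation. /uwikibuusve/ → uwikibuuzve.

uwikibuuzve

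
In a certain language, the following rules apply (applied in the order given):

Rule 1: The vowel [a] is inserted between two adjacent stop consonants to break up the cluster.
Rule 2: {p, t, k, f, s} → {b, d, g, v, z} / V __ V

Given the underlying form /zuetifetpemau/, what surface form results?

Rule 1 (stop-cluster a-epenthesis): /t/ and /p/ form a stop–stop cluster, so [a] is inserted between them. /zuetifetpemau/ → zuetifetapemau.
Rule 2 (intervocalic voicing): /t/ is a voiceless obstruent between vowels /e/ and /i/, so it voices to [d]. /f/ is a voiceless obstruent between vowels /i/ and /e/, so it voices to [v]. /t/ is a voiceless obstruent between vowels /e/ and /a/, so it voices to [d]. /p/ is a voiceless obstruent between vowels /a/ and /e/, so it voices to [b]. /zuetifetapemau/ → zuedivedabemau.

zuedivedabemau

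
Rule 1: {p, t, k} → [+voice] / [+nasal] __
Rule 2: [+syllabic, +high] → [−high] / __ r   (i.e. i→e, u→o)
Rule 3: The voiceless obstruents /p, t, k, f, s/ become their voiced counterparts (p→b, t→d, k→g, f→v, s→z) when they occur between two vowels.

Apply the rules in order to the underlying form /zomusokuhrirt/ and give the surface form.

zomuzoguhrert

Rule 1 (post-nasal voicing): no segment meets the environment; /zomusokuhrirt/ is unchanged.
Rule 2 (pre-rhotic lowering): /i/ is a high vowel immediately before /r/, so it lowers to [e]. /zomusokuhrirt/ → zomusokuhrert.
Rule 3 (intervocalic voicing): /s/ is a voiceless obstruent between vowels /u/ and /o/, so it voices to [z]. /k/ is a voiceless obstruent between vowels /o/ and /u/, so it voices to [g]. /zomusokuhrert/ → zomuzoguhrert.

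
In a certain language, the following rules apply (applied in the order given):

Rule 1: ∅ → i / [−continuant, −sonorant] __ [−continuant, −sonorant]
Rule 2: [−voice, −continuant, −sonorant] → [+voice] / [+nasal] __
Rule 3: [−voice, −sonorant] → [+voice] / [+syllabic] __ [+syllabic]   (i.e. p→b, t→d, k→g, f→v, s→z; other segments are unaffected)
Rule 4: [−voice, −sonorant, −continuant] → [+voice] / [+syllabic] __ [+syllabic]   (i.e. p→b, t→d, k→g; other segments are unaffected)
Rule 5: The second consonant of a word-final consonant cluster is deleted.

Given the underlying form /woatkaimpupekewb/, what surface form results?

woadigaimbubegew

Rule 1 (stop-cluster i-epenthesis): /t/ and /k/ form a stop–stop cluster, so [i] is inserted between them. /woatkaimpupekewb/ → woatikaimpupekewb.
Rule 2 (post-nasal voicing): /p/ is a voiceless stop immediately after the nasal /m/, so it voices to [b]. /woatikaimpupekewb/ → woatikaimbupekewb.
Rule 3 (intervocalic voicing): /t/ is a voiceless obstruent between vowels /a/ and /i/, so it voices to [d]. /k/ is a voiceless obstruent between vowels /i/ and /a/, so it voices to [g]. /p/ is a voiceless obstruent between vowels /u/ and /e/, so it voices to [b]. /k/ is a voiceless obstruent between vowels /e/ and /e/, so it voices to [g]. /woatikaimbupekewb/ → woadigaimbubegewb.
Rule 4 (intervocalic voicing): no segment meets the environment; /woadigaimbubegewb/ is unchanged.
Rule 5 (final cluster simplification): /b/ is the second consonant of a word-final cluster /wb/, so it deletes. /woadigaimbubegewb/ → woadigaimbubegew.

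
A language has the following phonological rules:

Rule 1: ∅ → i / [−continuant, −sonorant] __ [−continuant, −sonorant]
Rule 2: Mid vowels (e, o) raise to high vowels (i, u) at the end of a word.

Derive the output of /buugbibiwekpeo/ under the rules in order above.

buugibibiwekipeu

Rule 1 (stop-cluster i-epenthesis): /g/ and /b/ form a stop–stop cluster, so [i] is inserted between them. /k/ and /p/ form a stop–stop cluster, so [i] is inserted between them. /buugbibiwekpeo/ → buugibibiwekipeo.
Rule 2 (final vowel raising): /o/ is a mid vowel in word-final position, so it raises to [u]. /buugibibiwekipeo/ → buugibibiwekipeu.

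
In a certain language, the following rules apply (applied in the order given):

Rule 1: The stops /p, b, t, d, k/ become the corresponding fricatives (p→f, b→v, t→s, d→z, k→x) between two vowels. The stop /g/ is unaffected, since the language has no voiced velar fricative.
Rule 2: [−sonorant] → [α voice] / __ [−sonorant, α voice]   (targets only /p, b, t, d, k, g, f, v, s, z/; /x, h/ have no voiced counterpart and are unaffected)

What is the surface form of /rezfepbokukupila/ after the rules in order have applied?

resfebboxuxufila

Rule 1 (intervocalic spirantization): /k/ is a stop between vowels /o/ and /u/, so it spirantizes to the fricative [x]. /k/ is a stop between vowels /u/ and /u/, so it spirantizes to the fricative [x]. /p/ is a stop between vowels /u/ and /i/, so it spirantizes to the fricative [f]. /rezfepbokukupila/ → rezfepboxuxufila.
Rule 2 (regressive voicing assimilation): /z/ precedes the voiceless obstruent /f/, so it devoices to [s] by assimilation. /p/ precedes the voiced obstruent /b/, so it voices to [b] by assimilation. /rezfepboxuxufila/ → resfebboxuxufila.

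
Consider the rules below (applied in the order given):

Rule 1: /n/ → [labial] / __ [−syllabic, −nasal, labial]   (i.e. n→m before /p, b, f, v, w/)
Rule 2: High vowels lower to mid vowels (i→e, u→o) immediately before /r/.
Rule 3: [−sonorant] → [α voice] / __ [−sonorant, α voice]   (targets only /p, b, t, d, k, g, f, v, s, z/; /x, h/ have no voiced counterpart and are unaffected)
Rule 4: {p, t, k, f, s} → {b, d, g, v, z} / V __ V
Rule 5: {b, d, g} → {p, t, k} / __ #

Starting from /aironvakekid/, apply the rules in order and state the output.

Rule 1 (nasal place assimilation): /n/ precedes the labial consonant /v/, so it assimilates in place to [m]. /aironvakekid/ → airomvakekid.
Rule 2 (pre-rhotic lowering): /i/ is a high vowel immediately before /r/, so it lowers to [e]. /airomvakekid/ → aeromvakekid.
Rule 3 (regressive voicing assimilation): no segment meets the environment; /aeromvakekid/ is unchanged.
Rule 4 (intervocalic voicing): /k/ is a voiceless obstruent between vowels /a/ and /e/, so it voices to [g]. /k/ is a voiceless obstruent between vowels /e/ and /i/, so it voices to [g]. /aeromvakekid/ → aeromvagegid.
Rule 5 (final devoicing): /d/ is a voiced stop in word-final position, so it devoices to [t]. /aeromvagegid/ → aeromvagegit.

aeromvagegit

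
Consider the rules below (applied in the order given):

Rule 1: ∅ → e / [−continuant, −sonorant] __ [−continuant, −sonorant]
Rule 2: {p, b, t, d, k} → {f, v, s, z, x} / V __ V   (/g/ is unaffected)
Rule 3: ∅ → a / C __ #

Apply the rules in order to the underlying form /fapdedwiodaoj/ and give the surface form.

fafezedwiozaoja

Rule 1 (stop-cluster e-epenthesis): /p/ and /d/ form a stop–stop cluster, so [e] is inserted between them. /fapdedwiodaoj/ → fapededwiodaoj.
Rule 2 (intervocalic spirantization): /p/ is a stop between vowels /a/ and /e/, so it spirantizes to the fricative [f]. /d/ is a stop between vowels /e/ and /e/, so it spirantizes to the fricative [z]. /d/ is a stop between vowels /o/ and /a/, so it spirantizes to the fricative [z]. /fapededwiodaoj/ → fafezedwiozaoj.
Rule 3 (final a-epenthesis): the form ends in the consonant /j/, so [a] is inserted word-finally. /fafezedwiozaoj/ → fafezedwiozaoja.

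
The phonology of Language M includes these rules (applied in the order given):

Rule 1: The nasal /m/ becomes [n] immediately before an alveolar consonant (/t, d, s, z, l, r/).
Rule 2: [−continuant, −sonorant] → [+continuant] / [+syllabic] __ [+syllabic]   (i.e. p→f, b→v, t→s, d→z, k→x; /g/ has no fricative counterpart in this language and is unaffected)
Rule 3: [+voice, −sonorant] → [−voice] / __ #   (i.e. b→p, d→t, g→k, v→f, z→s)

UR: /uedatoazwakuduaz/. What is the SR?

Rule 1 (nasal place assimilation): no segment meets the environment; /uedatoazwakuduaz/ is unchanged.
Rule 2 (intervocalic spirantization): /d/ is a stop between vowels /e/ and /a/, so it spirantizes to the fricative [z]. /t/ is a stop between vowels /a/ and /o/, so it spirantizes to the fricative [s]. /k/ is a stop between vowels /a/ and /u/, so it spirantizes to the fricative [x]. /d/ is a stop between vowels /u/ and /u/, so it spirantizes to the fricative [z]. /uedatoazwakuduaz/ → uezasoazwaxuzuaz.
Rule 3 (final devoicing): /z/ is a voiced obstruent in word-final position, so it devoices to [s]. /uezasoazwaxuzuaz/ → uezasoazwaxuzuas.

uezasoazwaxuzuas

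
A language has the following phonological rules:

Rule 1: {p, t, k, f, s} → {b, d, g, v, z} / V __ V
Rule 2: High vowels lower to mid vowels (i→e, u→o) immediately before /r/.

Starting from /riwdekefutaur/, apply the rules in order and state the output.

riwdegevudaor

Rule 1 (intervocalic voicing): /k/ is a voiceless obstruent between vowels /e/ and /e/, so it voices to [g]. /f/ is a voiceless obstruent between vowels /e/ and /u/, so it voices to [v]. /t/ is a voiceless obstruent between vowels /u/ and /a/, so it voices to [d]. /riwdekefutaur/ → riwdegevudaur.
Rule 2 (pre-rhotic lowering): /u/ is a high vowel immediately before /r/, so it lowers to [o]. /riwdegevudaur/ → riwdegevudaor.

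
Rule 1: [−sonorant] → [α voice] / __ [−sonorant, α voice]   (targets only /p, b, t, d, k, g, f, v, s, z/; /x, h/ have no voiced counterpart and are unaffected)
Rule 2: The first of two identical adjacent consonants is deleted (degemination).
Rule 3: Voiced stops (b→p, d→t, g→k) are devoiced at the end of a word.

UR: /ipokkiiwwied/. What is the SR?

Rule 1 (regressive voicing assimilation): no segment meets the environment; /ipokkiiwwied/ is unchanged.
Rule 2 (degemination): /kk/ is a geminate; the first /k/ deletes. /ww/ is a geminate; the first /w/ deletes. /ipokkiiwwied/ → ipokiiwied.
Rule 3 (final devoicing): /d/ is a voiced stop in word-final position, so it devoices to [t]. /ipokiiwied/ → ipokiiwiet.

ipokiiwiet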